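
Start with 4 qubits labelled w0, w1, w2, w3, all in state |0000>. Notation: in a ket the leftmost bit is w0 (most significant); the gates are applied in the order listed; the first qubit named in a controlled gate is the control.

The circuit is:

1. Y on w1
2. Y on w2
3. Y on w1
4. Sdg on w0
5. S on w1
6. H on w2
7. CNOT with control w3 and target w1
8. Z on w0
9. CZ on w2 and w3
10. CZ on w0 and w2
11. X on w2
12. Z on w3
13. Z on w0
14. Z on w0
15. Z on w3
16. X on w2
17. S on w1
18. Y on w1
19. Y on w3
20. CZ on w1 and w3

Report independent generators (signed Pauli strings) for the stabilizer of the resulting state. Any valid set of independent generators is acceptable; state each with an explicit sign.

One valid set of independent stabilizer generators is -IIXI, +ZIII, -IZII, -IIIZ (any independent generating set of the same group is equally correct). Key observation: gates 11-16 undo each other exactly, leaving only the rest of the circuit to track.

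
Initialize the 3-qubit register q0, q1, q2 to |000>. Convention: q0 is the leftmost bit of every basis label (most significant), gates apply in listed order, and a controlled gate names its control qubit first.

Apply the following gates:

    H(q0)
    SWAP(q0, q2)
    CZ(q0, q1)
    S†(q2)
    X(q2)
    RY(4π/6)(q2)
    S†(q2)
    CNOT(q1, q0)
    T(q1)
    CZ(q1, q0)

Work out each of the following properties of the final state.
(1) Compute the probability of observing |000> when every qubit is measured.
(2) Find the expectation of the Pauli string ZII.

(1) Outcome |000> occurs with probability 1/2.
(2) The expectation value of ZII is 1.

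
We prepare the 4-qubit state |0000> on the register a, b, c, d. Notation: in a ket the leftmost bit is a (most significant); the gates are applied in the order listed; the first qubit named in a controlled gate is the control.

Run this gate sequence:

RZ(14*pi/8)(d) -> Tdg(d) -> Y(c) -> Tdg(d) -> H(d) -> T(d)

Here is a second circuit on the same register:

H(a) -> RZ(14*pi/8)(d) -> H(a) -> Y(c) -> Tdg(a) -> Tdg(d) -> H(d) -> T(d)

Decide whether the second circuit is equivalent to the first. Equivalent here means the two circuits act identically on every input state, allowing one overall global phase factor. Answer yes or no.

No, they are not equivalent — no single phase factor reconciles the two unitaries.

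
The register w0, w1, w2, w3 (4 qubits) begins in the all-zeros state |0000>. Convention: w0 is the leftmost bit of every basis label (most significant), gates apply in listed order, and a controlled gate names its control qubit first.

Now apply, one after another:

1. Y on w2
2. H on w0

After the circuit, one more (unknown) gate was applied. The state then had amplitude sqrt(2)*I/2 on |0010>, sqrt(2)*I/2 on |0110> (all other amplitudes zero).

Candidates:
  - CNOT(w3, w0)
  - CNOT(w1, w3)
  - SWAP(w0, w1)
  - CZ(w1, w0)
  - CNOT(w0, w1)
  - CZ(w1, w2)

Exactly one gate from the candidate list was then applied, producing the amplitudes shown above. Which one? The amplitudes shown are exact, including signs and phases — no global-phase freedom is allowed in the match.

It was SWAP(w0, w1) that produced the state shown.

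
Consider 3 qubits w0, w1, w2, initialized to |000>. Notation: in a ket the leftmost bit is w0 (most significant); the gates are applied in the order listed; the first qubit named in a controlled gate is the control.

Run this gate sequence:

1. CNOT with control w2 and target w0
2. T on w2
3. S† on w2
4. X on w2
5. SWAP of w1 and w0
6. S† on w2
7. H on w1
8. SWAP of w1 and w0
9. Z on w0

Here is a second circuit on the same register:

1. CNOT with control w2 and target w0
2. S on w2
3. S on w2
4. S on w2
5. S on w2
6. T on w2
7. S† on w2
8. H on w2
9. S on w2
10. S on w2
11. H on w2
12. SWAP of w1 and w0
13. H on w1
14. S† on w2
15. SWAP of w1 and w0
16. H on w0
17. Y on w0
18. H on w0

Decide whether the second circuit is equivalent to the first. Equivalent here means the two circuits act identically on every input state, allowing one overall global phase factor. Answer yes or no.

No — the two circuits implement different unitaries, even allowing a global phase.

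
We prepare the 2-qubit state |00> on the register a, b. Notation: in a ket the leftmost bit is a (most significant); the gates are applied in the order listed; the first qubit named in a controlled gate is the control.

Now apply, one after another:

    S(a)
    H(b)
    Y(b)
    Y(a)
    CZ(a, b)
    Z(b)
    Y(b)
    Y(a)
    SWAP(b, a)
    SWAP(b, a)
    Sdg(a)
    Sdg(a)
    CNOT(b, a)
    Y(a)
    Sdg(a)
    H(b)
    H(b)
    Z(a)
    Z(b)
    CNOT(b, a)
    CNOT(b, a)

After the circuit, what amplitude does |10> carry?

The amplitude on |10> is -sqrt(2)/2. Key observation: gates 9-10 undo each other exactly, leaving only the rest of the circuit to track.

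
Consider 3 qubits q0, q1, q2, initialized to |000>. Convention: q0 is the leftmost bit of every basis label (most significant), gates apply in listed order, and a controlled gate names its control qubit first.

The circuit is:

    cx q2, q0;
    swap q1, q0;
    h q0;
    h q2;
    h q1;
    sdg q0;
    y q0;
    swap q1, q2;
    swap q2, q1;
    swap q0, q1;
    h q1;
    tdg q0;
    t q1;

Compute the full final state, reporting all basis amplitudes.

The resulting statevector has amplitude -1/4 + I/4 on |000>, -1/4 + I/4 on |001>, (-1 - I)*exp(I*pi/4)/4 on |010>, (-1 - I)*exp(I*pi/4)/4 on |011>, (1 - I)*exp(3*I*pi/4)/4 on |100>, (1 - I)*exp(3*I*pi/4)/4 on |101>, -1/4 - I/4 on |110>, -1/4 - I/4 on |111>.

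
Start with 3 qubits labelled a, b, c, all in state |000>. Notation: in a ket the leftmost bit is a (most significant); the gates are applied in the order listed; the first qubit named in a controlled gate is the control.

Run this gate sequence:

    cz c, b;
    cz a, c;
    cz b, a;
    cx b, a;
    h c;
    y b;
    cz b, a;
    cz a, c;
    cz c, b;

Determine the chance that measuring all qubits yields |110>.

The probability of measuring |110> is 0.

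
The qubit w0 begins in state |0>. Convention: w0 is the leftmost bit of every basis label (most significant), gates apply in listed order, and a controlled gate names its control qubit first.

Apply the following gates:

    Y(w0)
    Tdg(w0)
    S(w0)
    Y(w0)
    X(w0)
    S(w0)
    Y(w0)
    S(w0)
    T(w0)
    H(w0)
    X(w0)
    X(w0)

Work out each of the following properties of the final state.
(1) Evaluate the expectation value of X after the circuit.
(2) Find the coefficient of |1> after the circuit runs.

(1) The expectation value of X is 1.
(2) The final state's coefficient on |1> equals sqrt(2)*exp(I*pi/4)/2.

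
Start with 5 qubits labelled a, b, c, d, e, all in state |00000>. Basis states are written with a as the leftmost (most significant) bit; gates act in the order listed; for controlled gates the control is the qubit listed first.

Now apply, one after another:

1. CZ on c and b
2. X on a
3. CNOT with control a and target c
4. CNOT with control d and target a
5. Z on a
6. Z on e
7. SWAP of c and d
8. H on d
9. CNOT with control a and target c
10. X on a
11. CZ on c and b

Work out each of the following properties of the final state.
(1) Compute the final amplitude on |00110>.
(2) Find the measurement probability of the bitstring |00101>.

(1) The amplitude on |00110> is sqrt(2)/2.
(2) A full measurement returns |00101> with probability 0.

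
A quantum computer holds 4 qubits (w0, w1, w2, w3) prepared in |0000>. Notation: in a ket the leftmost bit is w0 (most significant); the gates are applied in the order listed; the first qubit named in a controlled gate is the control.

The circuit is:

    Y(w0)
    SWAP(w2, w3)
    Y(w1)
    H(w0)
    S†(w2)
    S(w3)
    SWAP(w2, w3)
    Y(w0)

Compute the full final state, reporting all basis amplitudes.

The final amplitudes are -sqrt(2)*I/2 on |0100>, -sqrt(2)*I/2 on |1100>, and 0 on every other basis state.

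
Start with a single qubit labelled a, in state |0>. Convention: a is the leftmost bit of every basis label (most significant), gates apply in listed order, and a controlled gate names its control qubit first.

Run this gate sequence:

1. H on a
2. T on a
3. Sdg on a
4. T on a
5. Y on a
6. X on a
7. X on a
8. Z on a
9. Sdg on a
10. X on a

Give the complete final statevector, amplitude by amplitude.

The resulting statevector has amplitude -sqrt(2)/2 on |0>, -sqrt(2)*I/2 on |1>.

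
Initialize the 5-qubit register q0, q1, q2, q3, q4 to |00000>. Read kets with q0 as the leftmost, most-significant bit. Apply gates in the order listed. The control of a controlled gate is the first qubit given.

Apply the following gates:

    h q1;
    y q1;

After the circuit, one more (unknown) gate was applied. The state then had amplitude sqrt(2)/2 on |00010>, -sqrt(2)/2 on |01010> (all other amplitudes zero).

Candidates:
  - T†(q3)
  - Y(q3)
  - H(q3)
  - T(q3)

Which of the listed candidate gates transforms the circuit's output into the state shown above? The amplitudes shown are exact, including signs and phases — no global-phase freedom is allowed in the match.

It was Y(q3) that produced the state shown.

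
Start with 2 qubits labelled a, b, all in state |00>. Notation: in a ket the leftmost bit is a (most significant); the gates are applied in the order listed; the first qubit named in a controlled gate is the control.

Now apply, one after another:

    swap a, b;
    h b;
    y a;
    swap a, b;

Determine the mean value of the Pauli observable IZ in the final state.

In the final state, IZ has expectation -1.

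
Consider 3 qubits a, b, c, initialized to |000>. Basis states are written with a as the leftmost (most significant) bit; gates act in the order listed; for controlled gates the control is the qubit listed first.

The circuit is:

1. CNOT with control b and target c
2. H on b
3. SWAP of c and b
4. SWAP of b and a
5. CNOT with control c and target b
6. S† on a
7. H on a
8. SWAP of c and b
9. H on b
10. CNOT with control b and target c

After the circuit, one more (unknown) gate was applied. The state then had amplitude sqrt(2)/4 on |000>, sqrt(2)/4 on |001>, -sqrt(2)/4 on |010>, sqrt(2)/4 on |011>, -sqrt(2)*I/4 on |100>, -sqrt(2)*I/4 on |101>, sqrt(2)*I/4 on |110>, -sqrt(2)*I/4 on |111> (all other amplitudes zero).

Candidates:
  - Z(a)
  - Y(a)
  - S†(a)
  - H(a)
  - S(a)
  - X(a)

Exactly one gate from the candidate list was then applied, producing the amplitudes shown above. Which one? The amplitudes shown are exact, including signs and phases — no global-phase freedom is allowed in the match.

The unique candidate consistent with the amplitudes is S†(a).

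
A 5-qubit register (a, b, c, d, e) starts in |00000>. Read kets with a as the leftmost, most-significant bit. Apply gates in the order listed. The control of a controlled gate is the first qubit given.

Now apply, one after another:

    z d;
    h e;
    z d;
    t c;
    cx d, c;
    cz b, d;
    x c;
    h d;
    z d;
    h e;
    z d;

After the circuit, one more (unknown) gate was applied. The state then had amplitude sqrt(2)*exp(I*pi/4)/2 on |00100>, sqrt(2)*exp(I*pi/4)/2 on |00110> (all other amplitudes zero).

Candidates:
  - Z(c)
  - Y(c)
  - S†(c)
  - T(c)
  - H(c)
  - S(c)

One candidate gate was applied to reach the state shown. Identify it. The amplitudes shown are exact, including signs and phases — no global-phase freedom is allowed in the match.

It was T(c) that produced the state shown.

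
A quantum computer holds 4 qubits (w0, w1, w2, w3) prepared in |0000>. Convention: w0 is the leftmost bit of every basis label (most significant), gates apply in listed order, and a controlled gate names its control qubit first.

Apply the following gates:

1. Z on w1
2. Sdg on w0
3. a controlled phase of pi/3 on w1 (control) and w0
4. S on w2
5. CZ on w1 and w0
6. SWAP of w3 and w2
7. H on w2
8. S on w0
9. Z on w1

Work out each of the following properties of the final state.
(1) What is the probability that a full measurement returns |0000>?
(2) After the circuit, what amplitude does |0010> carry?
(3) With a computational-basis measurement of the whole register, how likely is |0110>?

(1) The probability of measuring |0000> is 1/2.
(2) The amplitude on |0010> is sqrt(2)/2.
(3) A full measurement returns |0110> with probability 0.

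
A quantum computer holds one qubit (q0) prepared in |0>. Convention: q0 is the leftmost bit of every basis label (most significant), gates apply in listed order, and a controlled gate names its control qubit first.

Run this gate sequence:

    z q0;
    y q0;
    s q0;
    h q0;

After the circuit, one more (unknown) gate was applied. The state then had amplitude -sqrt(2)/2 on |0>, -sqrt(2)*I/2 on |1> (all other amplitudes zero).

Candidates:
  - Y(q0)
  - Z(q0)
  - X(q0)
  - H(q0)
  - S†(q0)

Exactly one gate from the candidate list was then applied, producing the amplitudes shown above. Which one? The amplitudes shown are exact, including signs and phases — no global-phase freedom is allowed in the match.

The applied gate was S†(q0).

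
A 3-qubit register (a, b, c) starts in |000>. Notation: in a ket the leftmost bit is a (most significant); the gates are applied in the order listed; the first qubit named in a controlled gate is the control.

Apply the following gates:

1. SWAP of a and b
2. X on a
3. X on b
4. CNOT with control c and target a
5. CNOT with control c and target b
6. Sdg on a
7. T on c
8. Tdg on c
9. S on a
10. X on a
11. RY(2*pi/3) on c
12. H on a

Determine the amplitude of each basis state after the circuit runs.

The resulting statevector has amplitude 0 on |000>, 0 on |001>, sqrt(2)/4 on |010>, sqrt(6)/4 on |011>, 0 on |100>, 0 on |101>, sqrt(2)/4 on |110>, sqrt(6)/4 on |111>. Key observation: gates 6-9 undo each other exactly, leaving only the rest of the circuit to track.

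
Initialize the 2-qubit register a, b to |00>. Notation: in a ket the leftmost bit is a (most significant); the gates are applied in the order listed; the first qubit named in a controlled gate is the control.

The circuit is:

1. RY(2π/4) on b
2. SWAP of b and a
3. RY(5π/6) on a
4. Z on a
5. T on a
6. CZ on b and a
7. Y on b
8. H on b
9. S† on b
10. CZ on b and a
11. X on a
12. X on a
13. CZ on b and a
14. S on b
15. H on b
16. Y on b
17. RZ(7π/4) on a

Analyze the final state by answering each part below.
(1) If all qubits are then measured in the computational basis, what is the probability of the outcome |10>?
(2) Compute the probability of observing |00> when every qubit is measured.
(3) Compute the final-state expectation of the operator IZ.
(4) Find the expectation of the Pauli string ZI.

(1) A full measurement returns |10> with probability 3/4. Key observation: gates 8-15 undo each other exactly, leaving only the rest of the circuit to track.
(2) The probability of measuring |00> is 1/4.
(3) In the final state, IZ has expectation 1.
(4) The observable ZI averages to -1/2.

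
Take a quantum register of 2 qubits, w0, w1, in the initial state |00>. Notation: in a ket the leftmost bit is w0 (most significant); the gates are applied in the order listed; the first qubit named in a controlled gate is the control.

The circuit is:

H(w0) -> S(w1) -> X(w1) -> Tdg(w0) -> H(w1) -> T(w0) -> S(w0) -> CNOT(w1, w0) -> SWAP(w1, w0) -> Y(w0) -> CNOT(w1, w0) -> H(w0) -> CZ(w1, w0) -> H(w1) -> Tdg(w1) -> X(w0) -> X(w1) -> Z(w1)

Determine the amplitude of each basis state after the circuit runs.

The final amplitudes are -sqrt(2)/2 on |00>, 0 on |01>, 0 on |10>, 1/2 - I/2 on |11>.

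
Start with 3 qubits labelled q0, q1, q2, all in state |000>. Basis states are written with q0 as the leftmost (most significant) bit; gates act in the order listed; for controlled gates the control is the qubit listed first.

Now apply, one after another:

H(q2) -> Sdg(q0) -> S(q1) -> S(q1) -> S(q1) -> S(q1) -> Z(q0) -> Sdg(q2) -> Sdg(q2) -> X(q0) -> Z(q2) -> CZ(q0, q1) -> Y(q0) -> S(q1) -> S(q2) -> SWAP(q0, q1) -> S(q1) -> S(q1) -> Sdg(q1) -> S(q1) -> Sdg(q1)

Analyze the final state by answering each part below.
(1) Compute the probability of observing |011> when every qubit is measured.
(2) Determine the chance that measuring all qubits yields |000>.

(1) A full measurement returns |011> with probability 0. Key observation: gates 3-6 undo each other exactly, leaving only the rest of the circuit to track.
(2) A full measurement returns |000> with probability 1/2.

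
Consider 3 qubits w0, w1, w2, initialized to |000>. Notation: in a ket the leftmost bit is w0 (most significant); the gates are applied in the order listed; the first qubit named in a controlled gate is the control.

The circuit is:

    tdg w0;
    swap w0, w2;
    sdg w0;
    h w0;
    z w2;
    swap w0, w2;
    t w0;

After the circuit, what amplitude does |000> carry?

|000> carries amplitude sqrt(2)/2 in the final state.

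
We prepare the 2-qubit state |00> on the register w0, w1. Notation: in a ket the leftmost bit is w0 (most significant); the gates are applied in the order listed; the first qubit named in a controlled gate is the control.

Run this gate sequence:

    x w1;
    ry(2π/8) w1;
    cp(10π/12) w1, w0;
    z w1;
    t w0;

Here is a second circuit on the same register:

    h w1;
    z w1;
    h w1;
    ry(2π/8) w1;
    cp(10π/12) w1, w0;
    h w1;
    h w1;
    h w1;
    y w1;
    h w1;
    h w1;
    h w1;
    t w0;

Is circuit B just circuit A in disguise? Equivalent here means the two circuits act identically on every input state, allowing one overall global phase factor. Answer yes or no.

No: there is an input state on which the two circuits produce genuinely different outputs (not merely differing by a phase).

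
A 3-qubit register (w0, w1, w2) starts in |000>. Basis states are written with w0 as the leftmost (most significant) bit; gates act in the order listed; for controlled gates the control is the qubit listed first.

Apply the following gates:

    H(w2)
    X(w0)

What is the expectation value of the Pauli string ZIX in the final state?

The expectation value of ZIX is -1.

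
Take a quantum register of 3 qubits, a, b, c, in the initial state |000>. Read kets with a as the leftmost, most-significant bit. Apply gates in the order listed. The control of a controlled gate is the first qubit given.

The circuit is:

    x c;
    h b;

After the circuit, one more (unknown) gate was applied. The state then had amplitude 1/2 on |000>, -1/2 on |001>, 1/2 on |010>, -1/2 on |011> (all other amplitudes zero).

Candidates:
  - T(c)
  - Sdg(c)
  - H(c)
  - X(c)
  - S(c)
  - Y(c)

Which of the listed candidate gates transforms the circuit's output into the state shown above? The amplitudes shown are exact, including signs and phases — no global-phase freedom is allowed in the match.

It was H(c) that produced the state shown.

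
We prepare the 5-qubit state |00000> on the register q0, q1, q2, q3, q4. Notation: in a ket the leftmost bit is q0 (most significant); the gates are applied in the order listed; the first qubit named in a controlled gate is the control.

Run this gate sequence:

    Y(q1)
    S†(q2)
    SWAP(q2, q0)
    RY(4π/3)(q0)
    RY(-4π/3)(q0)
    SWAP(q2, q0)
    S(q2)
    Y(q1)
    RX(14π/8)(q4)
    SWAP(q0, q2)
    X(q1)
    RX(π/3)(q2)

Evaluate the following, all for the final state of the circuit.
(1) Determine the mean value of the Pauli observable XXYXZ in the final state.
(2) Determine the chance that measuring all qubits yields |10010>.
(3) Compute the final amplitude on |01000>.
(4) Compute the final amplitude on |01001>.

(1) In the final state, XXYXZ has expectation 0. Key observation: steps 1-8 multiply out to the identity, so the circuit reduces to the remaining gates.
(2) A full measurement returns |10010> with probability 0.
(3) The final state's coefficient on |01000> equals -sqrt(3*sqrt(2) + 6)/4.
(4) |01001> carries amplitude -I*sqrt(6 - 3*sqrt(2))/4 in the final state.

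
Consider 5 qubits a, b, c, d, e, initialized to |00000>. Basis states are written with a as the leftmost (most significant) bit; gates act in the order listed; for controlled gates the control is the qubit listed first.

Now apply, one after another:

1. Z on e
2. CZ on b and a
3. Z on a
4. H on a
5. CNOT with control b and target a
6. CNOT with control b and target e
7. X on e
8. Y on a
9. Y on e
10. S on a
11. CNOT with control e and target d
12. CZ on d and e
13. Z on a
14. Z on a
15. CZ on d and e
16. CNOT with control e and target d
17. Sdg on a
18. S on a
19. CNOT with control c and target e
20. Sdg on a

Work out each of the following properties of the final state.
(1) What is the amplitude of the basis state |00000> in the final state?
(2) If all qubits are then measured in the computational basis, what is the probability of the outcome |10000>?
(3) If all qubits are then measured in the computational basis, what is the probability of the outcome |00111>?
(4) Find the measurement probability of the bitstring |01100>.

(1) |00000> carries amplitude -sqrt(2)/2 in the final state. Key observation: gates 10-17 undo each other exactly, leaving only the rest of the circuit to track.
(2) The probability of measuring |10000> is 1/2.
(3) A full measurement returns |00111> with probability 0.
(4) The probability of measuring |01100> is 0.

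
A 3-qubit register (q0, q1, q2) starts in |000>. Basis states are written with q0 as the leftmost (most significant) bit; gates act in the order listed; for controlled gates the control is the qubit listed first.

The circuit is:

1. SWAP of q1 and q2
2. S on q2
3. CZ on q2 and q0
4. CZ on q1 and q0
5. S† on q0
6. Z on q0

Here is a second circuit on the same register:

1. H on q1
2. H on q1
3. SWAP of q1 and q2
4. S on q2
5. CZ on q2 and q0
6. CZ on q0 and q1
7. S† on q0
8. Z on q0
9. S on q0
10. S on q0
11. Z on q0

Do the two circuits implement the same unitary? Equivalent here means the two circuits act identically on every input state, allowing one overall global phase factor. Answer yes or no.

Yes, they are equivalent — the unitaries differ by at most a global phase.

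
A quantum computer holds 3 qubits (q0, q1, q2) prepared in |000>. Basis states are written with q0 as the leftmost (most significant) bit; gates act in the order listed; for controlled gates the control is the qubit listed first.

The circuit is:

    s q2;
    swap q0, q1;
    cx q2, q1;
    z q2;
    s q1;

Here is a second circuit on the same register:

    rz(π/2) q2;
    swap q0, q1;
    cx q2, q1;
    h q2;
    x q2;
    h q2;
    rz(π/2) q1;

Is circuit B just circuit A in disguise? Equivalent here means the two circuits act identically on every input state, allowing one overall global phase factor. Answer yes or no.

Yes, they are equivalent — the unitaries differ by at most a global phase.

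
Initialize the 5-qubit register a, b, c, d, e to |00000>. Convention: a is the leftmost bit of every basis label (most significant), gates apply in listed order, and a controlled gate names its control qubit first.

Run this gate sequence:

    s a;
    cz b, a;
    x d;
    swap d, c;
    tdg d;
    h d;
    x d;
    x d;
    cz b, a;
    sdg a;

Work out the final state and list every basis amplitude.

The final amplitudes are sqrt(2)/2 on |00100>, sqrt(2)/2 on |00110>, and 0 on every other basis state.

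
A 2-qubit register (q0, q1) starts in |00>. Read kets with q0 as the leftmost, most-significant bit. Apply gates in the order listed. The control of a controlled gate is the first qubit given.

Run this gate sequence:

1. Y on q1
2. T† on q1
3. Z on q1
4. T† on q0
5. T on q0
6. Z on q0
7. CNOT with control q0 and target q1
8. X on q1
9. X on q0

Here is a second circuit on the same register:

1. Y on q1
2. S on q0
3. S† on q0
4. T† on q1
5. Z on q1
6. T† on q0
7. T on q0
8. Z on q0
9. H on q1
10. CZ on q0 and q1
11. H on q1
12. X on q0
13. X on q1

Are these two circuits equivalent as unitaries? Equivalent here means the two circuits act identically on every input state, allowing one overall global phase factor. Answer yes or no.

Yes: on every input state the two circuits agree up to one overall phase factor.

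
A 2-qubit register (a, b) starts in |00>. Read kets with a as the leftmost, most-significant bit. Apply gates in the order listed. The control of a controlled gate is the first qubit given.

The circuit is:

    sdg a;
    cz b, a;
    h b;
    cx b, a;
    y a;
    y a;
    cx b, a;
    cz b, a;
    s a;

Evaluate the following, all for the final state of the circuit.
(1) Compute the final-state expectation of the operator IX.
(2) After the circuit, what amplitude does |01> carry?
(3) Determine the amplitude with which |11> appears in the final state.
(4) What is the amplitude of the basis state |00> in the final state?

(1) The expectation value of IX is 1.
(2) The amplitude on |01> is sqrt(2)/2.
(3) The amplitude on |11> is 0.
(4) The amplitude on |00> is sqrt(2)/2.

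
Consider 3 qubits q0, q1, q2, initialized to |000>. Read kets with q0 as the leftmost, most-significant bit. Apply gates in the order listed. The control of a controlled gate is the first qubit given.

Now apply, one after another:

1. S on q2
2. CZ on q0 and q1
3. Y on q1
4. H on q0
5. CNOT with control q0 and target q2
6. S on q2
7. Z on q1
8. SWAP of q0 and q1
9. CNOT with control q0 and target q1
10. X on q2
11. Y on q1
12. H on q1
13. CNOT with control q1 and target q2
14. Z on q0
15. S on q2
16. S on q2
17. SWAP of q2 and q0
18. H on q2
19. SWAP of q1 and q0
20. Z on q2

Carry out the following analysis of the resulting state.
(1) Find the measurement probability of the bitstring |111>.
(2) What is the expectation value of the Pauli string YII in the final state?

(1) A full measurement returns |111> with probability 1/8.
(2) The observable YII averages to 1.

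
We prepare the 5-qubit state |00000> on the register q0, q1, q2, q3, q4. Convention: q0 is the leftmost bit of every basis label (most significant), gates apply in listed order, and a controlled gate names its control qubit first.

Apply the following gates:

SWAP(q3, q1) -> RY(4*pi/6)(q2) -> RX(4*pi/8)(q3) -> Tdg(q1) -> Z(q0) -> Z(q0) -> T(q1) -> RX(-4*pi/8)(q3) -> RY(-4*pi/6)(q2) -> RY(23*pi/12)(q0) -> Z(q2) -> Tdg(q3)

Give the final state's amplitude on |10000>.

The amplitude on |10000> is -sqrt(6 - 3*sqrt(2))/4 + sqrt(sqrt(2) + 2)/4.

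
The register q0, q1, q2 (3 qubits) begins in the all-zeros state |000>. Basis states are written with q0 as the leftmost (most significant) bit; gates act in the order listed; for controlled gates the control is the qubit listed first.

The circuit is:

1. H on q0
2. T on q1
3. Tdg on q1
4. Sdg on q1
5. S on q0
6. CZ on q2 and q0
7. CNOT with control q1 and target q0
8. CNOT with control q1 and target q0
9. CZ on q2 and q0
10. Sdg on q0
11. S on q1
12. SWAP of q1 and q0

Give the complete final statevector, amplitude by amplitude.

The resulting statevector has amplitude sqrt(2)/2 on |000>, sqrt(2)/2 on |010>, and 0 on every other basis state. Key observation: gates 4-11 undo each other exactly, leaving only the rest of the circuit to track.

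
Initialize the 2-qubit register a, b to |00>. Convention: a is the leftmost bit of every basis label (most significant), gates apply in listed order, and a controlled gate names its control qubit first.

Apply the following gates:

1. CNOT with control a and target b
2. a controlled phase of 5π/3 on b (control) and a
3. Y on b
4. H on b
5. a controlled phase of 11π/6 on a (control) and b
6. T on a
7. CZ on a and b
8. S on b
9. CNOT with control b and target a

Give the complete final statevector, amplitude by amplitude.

The resulting statevector has amplitude sqrt(2)*I/2 on |00>, 0 on |01>, 0 on |10>, sqrt(2)/2 on |11>.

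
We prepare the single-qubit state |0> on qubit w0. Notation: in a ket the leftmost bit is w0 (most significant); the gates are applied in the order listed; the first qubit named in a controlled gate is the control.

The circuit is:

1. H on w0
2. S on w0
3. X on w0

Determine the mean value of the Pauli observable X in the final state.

The observable X averages to 0.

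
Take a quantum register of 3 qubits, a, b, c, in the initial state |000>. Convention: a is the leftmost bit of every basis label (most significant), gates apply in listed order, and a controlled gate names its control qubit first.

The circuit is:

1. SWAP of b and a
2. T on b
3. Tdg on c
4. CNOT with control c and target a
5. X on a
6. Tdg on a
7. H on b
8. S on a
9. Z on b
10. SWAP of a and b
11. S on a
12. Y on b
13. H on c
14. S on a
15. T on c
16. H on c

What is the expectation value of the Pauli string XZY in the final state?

The observable XZY averages to -sqrt(2)/2.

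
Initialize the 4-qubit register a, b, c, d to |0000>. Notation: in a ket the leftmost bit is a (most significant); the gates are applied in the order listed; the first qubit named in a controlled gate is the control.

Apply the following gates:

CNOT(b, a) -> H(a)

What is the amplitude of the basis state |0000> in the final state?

The amplitude on |0000> is sqrt(2)/2.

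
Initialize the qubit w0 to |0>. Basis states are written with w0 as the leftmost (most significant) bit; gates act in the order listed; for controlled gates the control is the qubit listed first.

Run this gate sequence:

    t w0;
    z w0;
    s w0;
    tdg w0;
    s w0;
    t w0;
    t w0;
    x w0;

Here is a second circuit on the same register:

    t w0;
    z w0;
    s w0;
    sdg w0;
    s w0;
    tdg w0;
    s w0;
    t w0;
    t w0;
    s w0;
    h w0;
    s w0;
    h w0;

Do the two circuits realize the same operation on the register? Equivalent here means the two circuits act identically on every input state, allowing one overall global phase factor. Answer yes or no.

No — the two circuits implement different unitaries, even allowing a global phase.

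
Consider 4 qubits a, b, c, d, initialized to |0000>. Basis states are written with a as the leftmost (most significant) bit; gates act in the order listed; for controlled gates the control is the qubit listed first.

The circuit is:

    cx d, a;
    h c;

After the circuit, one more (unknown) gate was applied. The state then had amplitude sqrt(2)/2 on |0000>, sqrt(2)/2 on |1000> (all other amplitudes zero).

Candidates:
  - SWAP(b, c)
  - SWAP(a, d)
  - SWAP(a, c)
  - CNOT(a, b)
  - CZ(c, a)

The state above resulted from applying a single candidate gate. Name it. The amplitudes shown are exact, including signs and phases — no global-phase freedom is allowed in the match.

The unique candidate consistent with the amplitudes is SWAP(a, c).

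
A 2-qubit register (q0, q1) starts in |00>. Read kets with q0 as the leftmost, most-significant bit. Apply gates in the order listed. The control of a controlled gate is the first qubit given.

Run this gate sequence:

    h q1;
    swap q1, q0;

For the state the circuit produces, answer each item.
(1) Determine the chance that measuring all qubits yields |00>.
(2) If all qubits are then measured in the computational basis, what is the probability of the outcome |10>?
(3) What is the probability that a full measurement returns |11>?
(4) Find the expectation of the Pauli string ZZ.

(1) Outcome |00> occurs with probability 1/2.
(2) The probability of measuring |10> is 1/2.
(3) Outcome |11> occurs with probability 0.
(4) The expectation value of ZZ is 0.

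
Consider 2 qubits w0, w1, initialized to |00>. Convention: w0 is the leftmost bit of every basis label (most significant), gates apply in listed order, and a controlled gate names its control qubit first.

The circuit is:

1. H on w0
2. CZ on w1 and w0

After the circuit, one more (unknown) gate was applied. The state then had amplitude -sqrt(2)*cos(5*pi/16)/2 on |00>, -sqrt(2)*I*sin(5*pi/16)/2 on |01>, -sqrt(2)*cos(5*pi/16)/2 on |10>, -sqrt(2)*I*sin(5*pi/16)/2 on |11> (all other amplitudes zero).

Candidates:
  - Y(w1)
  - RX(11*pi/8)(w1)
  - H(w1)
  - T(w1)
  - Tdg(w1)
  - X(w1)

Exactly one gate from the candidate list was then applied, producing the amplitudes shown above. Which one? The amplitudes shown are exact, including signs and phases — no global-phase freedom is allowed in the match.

The applied gate was RX(11*pi/8)(w1).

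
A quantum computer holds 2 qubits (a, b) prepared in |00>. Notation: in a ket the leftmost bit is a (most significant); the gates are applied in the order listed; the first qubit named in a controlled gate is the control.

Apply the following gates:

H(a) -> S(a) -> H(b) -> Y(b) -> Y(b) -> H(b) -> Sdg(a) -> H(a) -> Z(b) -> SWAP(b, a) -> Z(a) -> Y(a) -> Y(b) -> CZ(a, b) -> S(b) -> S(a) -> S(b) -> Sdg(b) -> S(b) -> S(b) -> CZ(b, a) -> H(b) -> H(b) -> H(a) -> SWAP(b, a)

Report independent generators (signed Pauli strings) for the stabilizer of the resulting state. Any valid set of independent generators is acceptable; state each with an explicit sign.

The final state is stabilized by the group generated by -IX, -ZI; other independent generating sets are equally valid. Key observation: the block from step 2 through step 7 cancels to the identity and can be dropped.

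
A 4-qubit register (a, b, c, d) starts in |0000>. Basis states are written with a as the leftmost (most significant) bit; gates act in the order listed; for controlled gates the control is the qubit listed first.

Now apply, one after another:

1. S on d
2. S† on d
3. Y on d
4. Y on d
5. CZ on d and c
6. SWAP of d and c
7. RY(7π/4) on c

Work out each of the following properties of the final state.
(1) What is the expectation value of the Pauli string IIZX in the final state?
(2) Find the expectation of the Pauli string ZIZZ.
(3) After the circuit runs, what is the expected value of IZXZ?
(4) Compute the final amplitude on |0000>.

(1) In the final state, IIZX has expectation 0. Key observation: gates 1-2 undo each other exactly, leaving only the rest of the circuit to track.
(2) In the final state, ZIZZ has expectation sqrt(2)/2.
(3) The expectation value of IZXZ is -sqrt(2)/2.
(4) The final state's coefficient on |0000> equals -sqrt(sqrt(2) + 2)/2.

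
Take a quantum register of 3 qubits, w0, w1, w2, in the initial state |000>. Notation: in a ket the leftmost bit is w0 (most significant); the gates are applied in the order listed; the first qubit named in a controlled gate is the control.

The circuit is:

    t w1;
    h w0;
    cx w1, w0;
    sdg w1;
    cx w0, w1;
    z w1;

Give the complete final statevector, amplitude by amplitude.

The resulting statevector has amplitude sqrt(2)/2 on |000>, -sqrt(2)/2 on |110>, and 0 on every other basis state.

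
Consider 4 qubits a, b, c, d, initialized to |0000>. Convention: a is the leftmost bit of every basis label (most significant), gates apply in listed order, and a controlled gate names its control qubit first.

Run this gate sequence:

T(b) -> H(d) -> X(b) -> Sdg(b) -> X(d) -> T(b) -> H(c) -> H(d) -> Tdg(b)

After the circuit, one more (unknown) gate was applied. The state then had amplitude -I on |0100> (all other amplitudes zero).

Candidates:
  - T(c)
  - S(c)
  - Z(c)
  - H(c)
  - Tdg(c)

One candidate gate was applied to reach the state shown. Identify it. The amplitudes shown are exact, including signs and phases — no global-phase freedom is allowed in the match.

The unique candidate consistent with the amplitudes is H(c).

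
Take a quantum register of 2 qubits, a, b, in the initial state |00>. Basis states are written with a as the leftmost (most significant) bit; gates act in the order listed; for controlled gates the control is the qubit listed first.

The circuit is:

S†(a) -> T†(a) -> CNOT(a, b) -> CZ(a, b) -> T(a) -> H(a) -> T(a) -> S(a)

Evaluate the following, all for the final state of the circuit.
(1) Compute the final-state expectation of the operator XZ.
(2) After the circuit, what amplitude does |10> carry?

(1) The observable XZ averages to -sqrt(2)/2.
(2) The amplitude on |10> is sqrt(2)*exp(3*I*pi/4)/2.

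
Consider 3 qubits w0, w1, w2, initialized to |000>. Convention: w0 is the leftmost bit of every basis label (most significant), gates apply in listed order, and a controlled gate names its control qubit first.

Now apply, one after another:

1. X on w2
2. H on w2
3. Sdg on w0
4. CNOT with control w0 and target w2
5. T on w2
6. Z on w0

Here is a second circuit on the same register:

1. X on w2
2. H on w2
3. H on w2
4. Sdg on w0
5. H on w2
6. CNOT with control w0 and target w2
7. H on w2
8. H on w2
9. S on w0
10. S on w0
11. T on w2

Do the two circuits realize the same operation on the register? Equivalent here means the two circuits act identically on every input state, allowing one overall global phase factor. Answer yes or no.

Yes: on every input state the two circuits agree up to one overall phase factor.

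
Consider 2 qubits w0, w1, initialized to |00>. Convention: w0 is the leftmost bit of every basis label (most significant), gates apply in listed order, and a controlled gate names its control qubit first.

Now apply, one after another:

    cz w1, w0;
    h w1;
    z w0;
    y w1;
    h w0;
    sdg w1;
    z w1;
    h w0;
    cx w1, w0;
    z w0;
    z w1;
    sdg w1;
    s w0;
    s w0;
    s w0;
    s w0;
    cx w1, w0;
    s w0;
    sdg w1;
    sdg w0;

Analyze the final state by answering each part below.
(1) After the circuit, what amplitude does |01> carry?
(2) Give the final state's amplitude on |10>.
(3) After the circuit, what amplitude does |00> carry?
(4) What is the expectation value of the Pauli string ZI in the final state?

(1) The amplitude on |01> is sqrt(2)/2. Key observation: the block from step 13 through step 16 cancels to the identity and can be dropped.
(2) The amplitude on |10> is 0.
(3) The amplitude on |00> is -sqrt(2)*I/2.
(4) The expectation value of ZI is 1.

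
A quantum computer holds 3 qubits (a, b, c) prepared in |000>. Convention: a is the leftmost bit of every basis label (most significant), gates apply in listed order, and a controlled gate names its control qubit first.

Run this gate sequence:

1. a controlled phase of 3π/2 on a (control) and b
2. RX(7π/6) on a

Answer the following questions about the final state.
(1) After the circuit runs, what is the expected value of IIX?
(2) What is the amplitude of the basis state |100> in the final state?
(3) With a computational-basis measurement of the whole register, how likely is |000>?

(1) The expectation value of IIX is 0.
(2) |100> carries amplitude I*(-sqrt(6) - sqrt(2))/4 in the final state.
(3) Outcome |000> occurs with probability 1/2 - sqrt(3)/4.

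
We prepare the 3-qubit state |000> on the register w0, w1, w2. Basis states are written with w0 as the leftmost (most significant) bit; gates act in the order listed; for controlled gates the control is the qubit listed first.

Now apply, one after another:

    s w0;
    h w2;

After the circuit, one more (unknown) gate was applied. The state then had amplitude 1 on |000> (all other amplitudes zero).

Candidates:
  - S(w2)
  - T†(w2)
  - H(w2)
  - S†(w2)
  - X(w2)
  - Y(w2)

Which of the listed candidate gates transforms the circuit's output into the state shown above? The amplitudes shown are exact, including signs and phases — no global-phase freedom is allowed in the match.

The applied gate was H(w2).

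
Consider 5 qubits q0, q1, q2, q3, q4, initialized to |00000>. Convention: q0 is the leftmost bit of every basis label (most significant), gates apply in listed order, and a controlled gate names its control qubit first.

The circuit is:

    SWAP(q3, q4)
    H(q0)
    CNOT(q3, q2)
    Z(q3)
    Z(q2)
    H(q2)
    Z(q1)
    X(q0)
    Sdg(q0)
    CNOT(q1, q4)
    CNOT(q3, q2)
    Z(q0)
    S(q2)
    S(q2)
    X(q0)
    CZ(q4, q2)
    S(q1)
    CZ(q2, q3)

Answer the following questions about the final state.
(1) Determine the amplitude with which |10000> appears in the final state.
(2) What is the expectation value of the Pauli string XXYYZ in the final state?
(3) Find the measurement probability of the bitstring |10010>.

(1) The amplitude on |10000> is 1/2.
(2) The observable XXYYZ averages to 0.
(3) The probability of measuring |10010> is 0.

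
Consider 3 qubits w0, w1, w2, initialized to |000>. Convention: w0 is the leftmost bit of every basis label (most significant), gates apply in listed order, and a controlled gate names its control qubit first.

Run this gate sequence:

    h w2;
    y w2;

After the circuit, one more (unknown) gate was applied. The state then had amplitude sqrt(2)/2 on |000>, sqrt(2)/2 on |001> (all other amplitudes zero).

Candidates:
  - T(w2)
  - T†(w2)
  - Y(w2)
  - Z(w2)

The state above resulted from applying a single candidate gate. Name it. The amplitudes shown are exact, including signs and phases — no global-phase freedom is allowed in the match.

The applied gate was Y(w2).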